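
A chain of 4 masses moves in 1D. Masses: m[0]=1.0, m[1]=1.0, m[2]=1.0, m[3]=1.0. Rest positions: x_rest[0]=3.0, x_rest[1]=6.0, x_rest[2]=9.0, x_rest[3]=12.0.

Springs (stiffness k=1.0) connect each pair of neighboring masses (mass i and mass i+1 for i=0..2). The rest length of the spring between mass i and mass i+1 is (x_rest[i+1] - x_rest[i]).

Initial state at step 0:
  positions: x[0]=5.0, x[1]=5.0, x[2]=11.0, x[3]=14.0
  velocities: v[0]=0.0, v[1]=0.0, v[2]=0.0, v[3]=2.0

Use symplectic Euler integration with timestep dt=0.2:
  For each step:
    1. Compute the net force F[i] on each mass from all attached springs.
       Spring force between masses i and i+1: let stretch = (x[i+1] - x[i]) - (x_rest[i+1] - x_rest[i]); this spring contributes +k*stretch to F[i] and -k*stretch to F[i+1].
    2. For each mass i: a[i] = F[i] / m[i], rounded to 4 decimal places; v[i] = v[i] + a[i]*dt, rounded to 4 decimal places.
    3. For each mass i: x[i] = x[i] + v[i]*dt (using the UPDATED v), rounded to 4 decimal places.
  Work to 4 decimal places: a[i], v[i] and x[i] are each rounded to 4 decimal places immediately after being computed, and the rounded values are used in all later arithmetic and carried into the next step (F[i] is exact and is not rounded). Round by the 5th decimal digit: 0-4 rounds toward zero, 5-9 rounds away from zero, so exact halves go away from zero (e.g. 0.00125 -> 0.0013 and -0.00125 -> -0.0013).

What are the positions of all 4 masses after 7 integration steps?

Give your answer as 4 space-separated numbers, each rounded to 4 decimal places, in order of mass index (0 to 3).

Answer: 3.1281 8.8492 10.1994 15.6236

Derivation:
Step 0: x=[5.0000 5.0000 11.0000 14.0000] v=[0.0000 0.0000 0.0000 2.0000]
Step 1: x=[4.8800 5.2400 10.8800 14.4000] v=[-0.6000 1.2000 -0.6000 2.0000]
Step 2: x=[4.6544 5.6912 10.6752 14.7792] v=[-1.1280 2.2560 -1.0240 1.8960]
Step 3: x=[4.3503 6.3003 10.4352 15.1142] v=[-1.5206 3.0454 -1.2000 1.6752]
Step 4: x=[4.0042 6.9968 10.2170 15.3821] v=[-1.7306 3.4824 -1.0912 1.3394]
Step 5: x=[3.6578 7.7024 10.0766 15.5634] v=[-1.7321 3.5279 -0.7022 0.9064]
Step 6: x=[3.3532 8.3412 10.0607 15.6452] v=[-1.5232 3.1938 -0.0797 0.4090]
Step 7: x=[3.1281 8.8492 10.1994 15.6236] v=[-1.1256 2.5401 0.6933 -0.1079]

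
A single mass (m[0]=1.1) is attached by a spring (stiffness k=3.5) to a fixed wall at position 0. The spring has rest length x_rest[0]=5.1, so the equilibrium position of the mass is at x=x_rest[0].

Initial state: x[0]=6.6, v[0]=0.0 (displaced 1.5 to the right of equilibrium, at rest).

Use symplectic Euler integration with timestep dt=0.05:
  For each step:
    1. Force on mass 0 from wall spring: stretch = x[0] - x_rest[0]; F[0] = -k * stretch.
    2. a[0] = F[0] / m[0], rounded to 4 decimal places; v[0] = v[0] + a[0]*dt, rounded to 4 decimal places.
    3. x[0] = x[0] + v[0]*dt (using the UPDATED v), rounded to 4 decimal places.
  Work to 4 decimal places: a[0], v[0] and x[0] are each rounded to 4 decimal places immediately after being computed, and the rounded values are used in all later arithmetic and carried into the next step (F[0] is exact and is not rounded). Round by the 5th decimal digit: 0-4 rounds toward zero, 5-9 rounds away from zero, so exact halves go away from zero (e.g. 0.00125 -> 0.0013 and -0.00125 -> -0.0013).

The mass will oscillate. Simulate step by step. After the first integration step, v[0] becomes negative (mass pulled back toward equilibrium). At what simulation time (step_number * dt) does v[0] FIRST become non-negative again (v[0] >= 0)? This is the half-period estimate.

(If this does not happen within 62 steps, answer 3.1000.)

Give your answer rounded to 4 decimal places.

Step 0: x=[6.6000] v=[0.0000]
Step 1: x=[6.5881] v=[-0.2386]
Step 2: x=[6.5643] v=[-0.4753]
Step 3: x=[6.5289] v=[-0.7083]
Step 4: x=[6.4821] v=[-0.9356]
Step 5: x=[6.4243] v=[-1.1555]
Step 6: x=[6.3560] v=[-1.3662]
Step 7: x=[6.2777] v=[-1.5660]
Step 8: x=[6.1900] v=[-1.7534]
Step 9: x=[6.0937] v=[-1.9268]
Step 10: x=[5.9895] v=[-2.0849]
Step 11: x=[5.8782] v=[-2.2264]
Step 12: x=[5.7607] v=[-2.3502]
Step 13: x=[5.6379] v=[-2.4553]
Step 14: x=[5.5109] v=[-2.5409]
Step 15: x=[5.3806] v=[-2.6063]
Step 16: x=[5.2481] v=[-2.6509]
Step 17: x=[5.1144] v=[-2.6745]
Step 18: x=[4.9806] v=[-2.6768]
Step 19: x=[4.8477] v=[-2.6578]
Step 20: x=[4.7168] v=[-2.6177]
Step 21: x=[4.5890] v=[-2.5567]
Step 22: x=[4.4652] v=[-2.4754]
Step 23: x=[4.3465] v=[-2.3744]
Step 24: x=[4.2338] v=[-2.2545]
Step 25: x=[4.1280] v=[-2.1167]
Step 26: x=[4.0299] v=[-1.9621]
Step 27: x=[3.9403] v=[-1.7919]
Step 28: x=[3.8599] v=[-1.6074]
Step 29: x=[3.7894] v=[-1.4101]
Step 30: x=[3.7293] v=[-1.2016]
Step 31: x=[3.6801] v=[-0.9835]
Step 32: x=[3.6422] v=[-0.7576]
Step 33: x=[3.6159] v=[-0.5257]
Step 34: x=[3.6014] v=[-0.2896]
Step 35: x=[3.5988] v=[-0.0512]
Step 36: x=[3.6082] v=[0.1876]
First v>=0 after going negative at step 36, time=1.8000

Answer: 1.8000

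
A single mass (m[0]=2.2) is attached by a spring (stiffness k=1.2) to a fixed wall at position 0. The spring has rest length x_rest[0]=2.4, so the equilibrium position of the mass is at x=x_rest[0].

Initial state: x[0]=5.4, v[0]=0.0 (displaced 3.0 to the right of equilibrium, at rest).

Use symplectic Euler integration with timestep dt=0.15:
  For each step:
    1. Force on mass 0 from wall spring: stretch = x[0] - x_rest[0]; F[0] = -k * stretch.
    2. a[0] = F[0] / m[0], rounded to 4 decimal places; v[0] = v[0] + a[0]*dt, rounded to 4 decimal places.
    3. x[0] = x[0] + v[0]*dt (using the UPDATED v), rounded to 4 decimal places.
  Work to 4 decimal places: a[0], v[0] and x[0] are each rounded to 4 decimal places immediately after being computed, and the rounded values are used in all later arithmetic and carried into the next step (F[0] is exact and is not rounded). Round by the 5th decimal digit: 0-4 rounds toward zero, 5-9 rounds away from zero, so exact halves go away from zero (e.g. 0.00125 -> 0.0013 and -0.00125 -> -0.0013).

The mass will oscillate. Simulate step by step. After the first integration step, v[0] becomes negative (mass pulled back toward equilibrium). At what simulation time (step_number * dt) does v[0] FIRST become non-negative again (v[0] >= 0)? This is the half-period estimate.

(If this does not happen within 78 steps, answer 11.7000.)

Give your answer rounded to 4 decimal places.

Step 0: x=[5.4000] v=[0.0000]
Step 1: x=[5.3632] v=[-0.2455]
Step 2: x=[5.2900] v=[-0.4879]
Step 3: x=[5.1813] v=[-0.7244]
Step 4: x=[5.0385] v=[-0.9520]
Step 5: x=[4.8633] v=[-1.1679]
Step 6: x=[4.6579] v=[-1.3694]
Step 7: x=[4.4248] v=[-1.5541]
Step 8: x=[4.1668] v=[-1.7198]
Step 9: x=[3.8871] v=[-1.8644]
Step 10: x=[3.5892] v=[-1.9861]
Step 11: x=[3.2767] v=[-2.0834]
Step 12: x=[2.9534] v=[-2.1551]
Step 13: x=[2.6233] v=[-2.2004]
Step 14: x=[2.2905] v=[-2.2187]
Step 15: x=[1.9590] v=[-2.2097]
Step 16: x=[1.6330] v=[-2.1736]
Step 17: x=[1.3164] v=[-2.1108]
Step 18: x=[1.0131] v=[-2.0221]
Step 19: x=[0.7268] v=[-1.9086]
Step 20: x=[0.4610] v=[-1.7717]
Step 21: x=[0.2190] v=[-1.6131]
Step 22: x=[0.0038] v=[-1.4347]
Step 23: x=[-0.1820] v=[-1.2387]
Step 24: x=[-0.3361] v=[-1.0274]
Step 25: x=[-0.4566] v=[-0.8035]
Step 26: x=[-0.5421] v=[-0.5698]
Step 27: x=[-0.5915] v=[-0.3291]
Step 28: x=[-0.6041] v=[-0.0843]
Step 29: x=[-0.5799] v=[0.1615]
First v>=0 after going negative at step 29, time=4.3500

Answer: 4.3500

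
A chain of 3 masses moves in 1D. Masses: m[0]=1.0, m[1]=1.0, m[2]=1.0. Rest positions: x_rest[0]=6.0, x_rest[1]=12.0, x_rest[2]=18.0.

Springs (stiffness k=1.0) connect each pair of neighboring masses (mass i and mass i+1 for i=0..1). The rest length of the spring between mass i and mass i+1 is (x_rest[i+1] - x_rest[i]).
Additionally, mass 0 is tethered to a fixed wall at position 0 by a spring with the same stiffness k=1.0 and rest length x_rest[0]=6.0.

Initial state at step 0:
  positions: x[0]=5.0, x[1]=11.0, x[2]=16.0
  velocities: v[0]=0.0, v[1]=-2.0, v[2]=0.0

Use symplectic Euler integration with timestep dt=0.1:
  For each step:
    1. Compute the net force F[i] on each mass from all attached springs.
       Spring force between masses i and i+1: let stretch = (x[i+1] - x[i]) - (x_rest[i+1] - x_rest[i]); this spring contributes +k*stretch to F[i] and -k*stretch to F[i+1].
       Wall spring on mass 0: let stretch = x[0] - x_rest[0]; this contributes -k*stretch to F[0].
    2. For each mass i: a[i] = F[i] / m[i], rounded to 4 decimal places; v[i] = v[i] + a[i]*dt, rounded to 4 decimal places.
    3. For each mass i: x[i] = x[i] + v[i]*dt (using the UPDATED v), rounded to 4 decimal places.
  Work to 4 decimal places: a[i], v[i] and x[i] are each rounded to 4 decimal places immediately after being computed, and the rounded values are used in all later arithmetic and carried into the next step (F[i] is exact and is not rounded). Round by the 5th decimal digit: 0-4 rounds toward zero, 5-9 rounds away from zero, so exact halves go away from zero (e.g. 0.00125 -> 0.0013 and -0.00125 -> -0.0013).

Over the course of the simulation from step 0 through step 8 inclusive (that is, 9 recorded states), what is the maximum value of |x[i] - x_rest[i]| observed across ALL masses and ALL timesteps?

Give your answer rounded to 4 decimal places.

Step 0: x=[5.0000 11.0000 16.0000] v=[0.0000 -2.0000 0.0000]
Step 1: x=[5.0100 10.7900 16.0100] v=[0.1000 -2.1000 0.1000]
Step 2: x=[5.0277 10.5744 16.0278] v=[0.1770 -2.1560 0.1780]
Step 3: x=[5.0506 10.3579 16.0511] v=[0.2289 -2.1653 0.2327]
Step 4: x=[5.0761 10.1452 16.0774] v=[0.2546 -2.1267 0.2634]
Step 5: x=[5.1015 9.9412 16.1044] v=[0.2539 -2.0404 0.2702]
Step 6: x=[5.1243 9.7504 16.1298] v=[0.2277 -1.9081 0.2539]
Step 7: x=[5.1421 9.5771 16.1514] v=[0.1779 -1.7328 0.2160]
Step 8: x=[5.1528 9.4252 16.1673] v=[0.1072 -1.5189 0.1586]
Max displacement = 2.5748

Answer: 2.5748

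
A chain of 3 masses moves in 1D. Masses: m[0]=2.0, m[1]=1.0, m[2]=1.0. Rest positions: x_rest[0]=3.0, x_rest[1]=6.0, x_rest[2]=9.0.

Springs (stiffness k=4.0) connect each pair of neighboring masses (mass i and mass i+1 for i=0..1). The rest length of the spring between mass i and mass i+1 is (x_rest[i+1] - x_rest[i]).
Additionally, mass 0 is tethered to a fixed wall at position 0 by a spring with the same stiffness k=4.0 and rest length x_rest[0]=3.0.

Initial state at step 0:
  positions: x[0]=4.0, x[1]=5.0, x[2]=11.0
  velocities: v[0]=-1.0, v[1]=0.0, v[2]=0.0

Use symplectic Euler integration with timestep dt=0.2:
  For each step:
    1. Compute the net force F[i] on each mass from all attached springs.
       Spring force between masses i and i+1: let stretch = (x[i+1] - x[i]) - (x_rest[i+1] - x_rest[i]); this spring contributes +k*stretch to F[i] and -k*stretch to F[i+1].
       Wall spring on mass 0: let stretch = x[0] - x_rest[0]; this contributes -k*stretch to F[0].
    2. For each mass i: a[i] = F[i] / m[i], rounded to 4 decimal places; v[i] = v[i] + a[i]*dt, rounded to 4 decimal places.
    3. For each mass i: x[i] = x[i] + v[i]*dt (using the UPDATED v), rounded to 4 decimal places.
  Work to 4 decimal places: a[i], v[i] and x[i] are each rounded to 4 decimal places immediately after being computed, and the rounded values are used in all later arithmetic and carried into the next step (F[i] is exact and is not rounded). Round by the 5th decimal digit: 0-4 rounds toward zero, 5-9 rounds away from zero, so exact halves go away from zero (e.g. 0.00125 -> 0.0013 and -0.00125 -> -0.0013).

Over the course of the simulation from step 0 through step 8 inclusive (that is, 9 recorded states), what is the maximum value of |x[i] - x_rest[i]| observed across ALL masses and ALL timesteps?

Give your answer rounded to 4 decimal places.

Step 0: x=[4.0000 5.0000 11.0000] v=[-1.0000 0.0000 0.0000]
Step 1: x=[3.5600 5.8000 10.5200] v=[-2.2000 4.0000 -2.4000]
Step 2: x=[3.0144 6.9968 9.7648] v=[-2.7280 5.9840 -3.7760]
Step 3: x=[2.5462 7.9993 9.0467] v=[-2.3408 5.0125 -3.5904]
Step 4: x=[2.3106 8.2969 8.6410] v=[-1.1780 1.4879 -2.0283]
Step 5: x=[2.3691 7.6917 8.6603] v=[0.2923 -3.0259 0.0964]
Step 6: x=[2.6638 6.3899 9.0046] v=[1.4737 -6.5091 1.7215]
Step 7: x=[3.0435 4.9103 9.4105] v=[1.8986 -7.3982 2.0297]
Step 8: x=[3.3291 3.8520 9.5764] v=[1.4279 -5.2915 0.8295]
Max displacement = 2.2969

Answer: 2.2969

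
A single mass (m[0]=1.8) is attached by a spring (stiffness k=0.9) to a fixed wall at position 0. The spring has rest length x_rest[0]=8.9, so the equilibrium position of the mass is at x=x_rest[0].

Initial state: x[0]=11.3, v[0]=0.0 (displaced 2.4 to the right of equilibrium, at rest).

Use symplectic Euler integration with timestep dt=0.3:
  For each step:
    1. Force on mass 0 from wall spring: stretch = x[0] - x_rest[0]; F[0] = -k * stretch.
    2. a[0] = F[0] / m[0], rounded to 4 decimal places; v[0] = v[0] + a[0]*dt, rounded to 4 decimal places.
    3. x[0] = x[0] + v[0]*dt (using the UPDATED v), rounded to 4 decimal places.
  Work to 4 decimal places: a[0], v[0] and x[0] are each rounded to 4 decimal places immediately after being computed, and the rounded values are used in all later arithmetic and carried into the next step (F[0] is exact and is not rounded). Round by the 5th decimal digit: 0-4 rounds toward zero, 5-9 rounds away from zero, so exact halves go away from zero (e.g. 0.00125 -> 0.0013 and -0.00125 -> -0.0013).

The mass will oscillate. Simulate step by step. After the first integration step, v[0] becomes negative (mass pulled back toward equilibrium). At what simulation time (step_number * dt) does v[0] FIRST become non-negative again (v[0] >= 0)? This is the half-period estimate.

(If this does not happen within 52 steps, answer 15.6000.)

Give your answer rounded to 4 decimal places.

Answer: 4.5000

Derivation:
Step 0: x=[11.3000] v=[0.0000]
Step 1: x=[11.1920] v=[-0.3600]
Step 2: x=[10.9809] v=[-0.7038]
Step 3: x=[10.6761] v=[-1.0160]
Step 4: x=[10.2914] v=[-1.2824]
Step 5: x=[9.8441] v=[-1.4911]
Step 6: x=[9.3543] v=[-1.6327]
Step 7: x=[8.8440] v=[-1.7009]
Step 8: x=[8.3363] v=[-1.6925]
Step 9: x=[7.8539] v=[-1.6079]
Step 10: x=[7.4186] v=[-1.4510]
Step 11: x=[7.0500] v=[-1.2288]
Step 12: x=[6.7646] v=[-0.9513]
Step 13: x=[6.5753] v=[-0.6310]
Step 14: x=[6.4906] v=[-0.2823]
Step 15: x=[6.5143] v=[0.0791]
First v>=0 after going negative at step 15, time=4.5000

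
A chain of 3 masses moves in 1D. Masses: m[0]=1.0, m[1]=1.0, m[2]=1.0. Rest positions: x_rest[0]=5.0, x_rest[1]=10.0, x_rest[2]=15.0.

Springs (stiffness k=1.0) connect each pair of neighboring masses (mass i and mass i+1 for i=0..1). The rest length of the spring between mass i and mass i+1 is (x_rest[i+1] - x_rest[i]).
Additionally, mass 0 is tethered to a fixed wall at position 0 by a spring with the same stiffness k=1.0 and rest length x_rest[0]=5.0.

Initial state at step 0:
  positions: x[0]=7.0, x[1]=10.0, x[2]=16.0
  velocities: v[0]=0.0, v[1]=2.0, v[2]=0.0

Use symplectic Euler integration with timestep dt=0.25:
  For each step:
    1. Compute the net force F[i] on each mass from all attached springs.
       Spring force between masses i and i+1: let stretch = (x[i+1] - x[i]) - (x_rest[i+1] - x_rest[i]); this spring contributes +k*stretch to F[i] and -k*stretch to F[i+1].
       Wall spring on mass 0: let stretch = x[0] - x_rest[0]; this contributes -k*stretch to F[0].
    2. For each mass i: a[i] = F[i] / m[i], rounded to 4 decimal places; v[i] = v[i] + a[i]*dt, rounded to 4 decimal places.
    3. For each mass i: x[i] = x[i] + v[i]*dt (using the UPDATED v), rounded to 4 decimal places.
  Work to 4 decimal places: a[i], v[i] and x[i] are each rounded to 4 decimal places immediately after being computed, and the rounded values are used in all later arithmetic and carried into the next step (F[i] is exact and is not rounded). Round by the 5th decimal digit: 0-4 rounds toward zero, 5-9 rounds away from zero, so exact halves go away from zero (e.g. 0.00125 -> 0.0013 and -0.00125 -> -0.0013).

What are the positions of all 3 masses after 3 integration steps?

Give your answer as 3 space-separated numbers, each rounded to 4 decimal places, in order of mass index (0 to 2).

Answer: 5.8240 12.1809 15.8186

Derivation:
Step 0: x=[7.0000 10.0000 16.0000] v=[0.0000 2.0000 0.0000]
Step 1: x=[6.7500 10.6875 15.9375] v=[-1.0000 2.7500 -0.2500]
Step 2: x=[6.3242 11.4570 15.8594] v=[-1.7031 3.0781 -0.3125]
Step 3: x=[5.8240 12.1809 15.8186] v=[-2.0010 2.8955 -0.1631]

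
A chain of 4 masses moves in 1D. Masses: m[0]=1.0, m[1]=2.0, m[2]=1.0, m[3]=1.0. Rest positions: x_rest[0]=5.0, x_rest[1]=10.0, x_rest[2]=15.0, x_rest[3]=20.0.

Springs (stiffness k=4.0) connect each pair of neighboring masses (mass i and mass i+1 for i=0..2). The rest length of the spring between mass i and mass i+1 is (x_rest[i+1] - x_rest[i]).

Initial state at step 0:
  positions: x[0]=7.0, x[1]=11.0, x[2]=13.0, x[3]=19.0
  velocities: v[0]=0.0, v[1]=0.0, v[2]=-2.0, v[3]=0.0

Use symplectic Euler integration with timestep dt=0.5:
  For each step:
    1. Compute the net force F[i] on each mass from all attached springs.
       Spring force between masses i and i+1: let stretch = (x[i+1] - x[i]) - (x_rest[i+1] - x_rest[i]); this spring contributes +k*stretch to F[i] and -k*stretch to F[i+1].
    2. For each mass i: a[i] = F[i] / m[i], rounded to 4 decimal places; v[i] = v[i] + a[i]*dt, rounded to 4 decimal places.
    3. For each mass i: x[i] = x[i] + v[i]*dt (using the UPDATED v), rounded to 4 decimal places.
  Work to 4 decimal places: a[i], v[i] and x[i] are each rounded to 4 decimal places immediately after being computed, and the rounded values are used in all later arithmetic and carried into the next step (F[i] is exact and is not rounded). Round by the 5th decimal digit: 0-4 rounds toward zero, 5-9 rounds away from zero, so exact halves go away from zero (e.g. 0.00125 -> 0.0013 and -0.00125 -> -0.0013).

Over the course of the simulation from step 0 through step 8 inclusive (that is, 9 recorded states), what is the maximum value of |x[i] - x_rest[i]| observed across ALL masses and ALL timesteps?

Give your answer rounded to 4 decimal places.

Step 0: x=[7.0000 11.0000 13.0000 19.0000] v=[0.0000 0.0000 -2.0000 0.0000]
Step 1: x=[6.0000 10.0000 16.0000 18.0000] v=[-2.0000 -2.0000 6.0000 -2.0000]
Step 2: x=[4.0000 10.0000 15.0000 20.0000] v=[-4.0000 0.0000 -2.0000 4.0000]
Step 3: x=[3.0000 9.5000 14.0000 22.0000] v=[-2.0000 -1.0000 -2.0000 4.0000]
Step 4: x=[3.5000 8.0000 16.5000 21.0000] v=[1.0000 -3.0000 5.0000 -2.0000]
Step 5: x=[3.5000 8.5000 15.0000 20.5000] v=[0.0000 1.0000 -3.0000 -1.0000]
Step 6: x=[3.5000 9.7500 12.5000 19.5000] v=[0.0000 2.5000 -5.0000 -2.0000]
Step 7: x=[4.7500 9.2500 14.2500 16.5000] v=[2.5000 -1.0000 3.5000 -6.0000]
Step 8: x=[5.5000 9.0000 13.2500 16.2500] v=[1.5000 -0.5000 -2.0000 -0.5000]
Max displacement = 3.7500

Answer: 3.7500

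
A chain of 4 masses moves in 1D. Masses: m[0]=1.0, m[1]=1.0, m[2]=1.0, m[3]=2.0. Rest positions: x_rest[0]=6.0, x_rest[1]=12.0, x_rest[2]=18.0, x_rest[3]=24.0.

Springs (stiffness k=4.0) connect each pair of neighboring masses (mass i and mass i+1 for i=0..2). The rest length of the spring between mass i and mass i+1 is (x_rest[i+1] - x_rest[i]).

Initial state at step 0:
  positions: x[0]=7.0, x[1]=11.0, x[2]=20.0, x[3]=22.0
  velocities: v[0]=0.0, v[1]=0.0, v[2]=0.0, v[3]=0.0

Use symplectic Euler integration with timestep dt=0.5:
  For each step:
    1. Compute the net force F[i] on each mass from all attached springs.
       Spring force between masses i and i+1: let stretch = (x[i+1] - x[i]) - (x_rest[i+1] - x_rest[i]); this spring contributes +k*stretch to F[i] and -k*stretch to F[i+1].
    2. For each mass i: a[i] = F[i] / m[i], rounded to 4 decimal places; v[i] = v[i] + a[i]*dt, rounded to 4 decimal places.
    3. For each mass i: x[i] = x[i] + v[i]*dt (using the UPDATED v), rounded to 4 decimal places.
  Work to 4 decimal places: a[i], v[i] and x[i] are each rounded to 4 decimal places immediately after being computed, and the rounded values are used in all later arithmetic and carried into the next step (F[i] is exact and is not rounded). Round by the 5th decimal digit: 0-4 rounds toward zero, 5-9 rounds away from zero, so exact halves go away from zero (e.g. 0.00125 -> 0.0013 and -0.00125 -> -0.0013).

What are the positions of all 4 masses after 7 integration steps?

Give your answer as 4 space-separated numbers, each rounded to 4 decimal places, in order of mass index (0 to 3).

Answer: 5.8750 12.3125 16.9063 23.4532

Derivation:
Step 0: x=[7.0000 11.0000 20.0000 22.0000] v=[0.0000 0.0000 0.0000 0.0000]
Step 1: x=[5.0000 16.0000 13.0000 24.0000] v=[-4.0000 10.0000 -14.0000 4.0000]
Step 2: x=[8.0000 7.0000 20.0000 23.5000] v=[6.0000 -18.0000 14.0000 -1.0000]
Step 3: x=[4.0000 12.0000 17.5000 24.2500] v=[-8.0000 10.0000 -5.0000 1.5000]
Step 4: x=[2.0000 14.5000 16.2500 24.6250] v=[-4.0000 5.0000 -2.5000 0.7500]
Step 5: x=[6.5000 6.2500 21.6250 23.8125] v=[9.0000 -16.5000 10.7500 -1.6250]
Step 6: x=[4.7500 13.6250 13.8125 24.9063] v=[-3.5000 14.7500 -15.6250 2.1875]
Step 7: x=[5.8750 12.3125 16.9063 23.4532] v=[2.2500 -2.6250 6.1876 -2.9063]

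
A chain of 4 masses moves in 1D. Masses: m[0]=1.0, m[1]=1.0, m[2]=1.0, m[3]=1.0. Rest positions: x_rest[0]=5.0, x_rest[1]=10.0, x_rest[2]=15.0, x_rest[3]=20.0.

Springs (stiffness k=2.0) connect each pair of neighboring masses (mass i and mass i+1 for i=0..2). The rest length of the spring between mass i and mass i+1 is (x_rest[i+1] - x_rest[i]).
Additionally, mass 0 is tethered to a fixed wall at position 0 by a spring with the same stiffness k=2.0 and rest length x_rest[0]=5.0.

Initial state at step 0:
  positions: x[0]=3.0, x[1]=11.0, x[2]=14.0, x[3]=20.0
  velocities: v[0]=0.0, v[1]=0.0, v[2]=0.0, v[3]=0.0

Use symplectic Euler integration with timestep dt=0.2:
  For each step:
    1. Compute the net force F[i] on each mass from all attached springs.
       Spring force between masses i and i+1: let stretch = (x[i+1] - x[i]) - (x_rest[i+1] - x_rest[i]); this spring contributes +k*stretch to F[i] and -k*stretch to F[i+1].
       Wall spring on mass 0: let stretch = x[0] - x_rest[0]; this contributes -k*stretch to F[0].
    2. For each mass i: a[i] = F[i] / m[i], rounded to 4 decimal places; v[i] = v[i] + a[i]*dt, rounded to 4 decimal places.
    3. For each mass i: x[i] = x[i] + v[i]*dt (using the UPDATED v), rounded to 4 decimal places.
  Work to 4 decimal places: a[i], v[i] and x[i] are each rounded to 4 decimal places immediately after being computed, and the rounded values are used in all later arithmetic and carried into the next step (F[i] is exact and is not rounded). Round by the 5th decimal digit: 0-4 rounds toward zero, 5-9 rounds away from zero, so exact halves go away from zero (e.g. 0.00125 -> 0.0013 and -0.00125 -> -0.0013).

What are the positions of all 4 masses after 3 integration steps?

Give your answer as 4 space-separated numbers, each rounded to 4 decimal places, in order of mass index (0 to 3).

Step 0: x=[3.0000 11.0000 14.0000 20.0000] v=[0.0000 0.0000 0.0000 0.0000]
Step 1: x=[3.4000 10.6000 14.2400 19.9200] v=[2.0000 -2.0000 1.2000 -0.4000]
Step 2: x=[4.1040 9.9152 14.6432 19.7856] v=[3.5200 -3.4240 2.0160 -0.6720]
Step 3: x=[4.9446 9.1437 15.0796 19.6398] v=[4.2029 -3.8573 2.1818 -0.7290]

Answer: 4.9446 9.1437 15.0796 19.6398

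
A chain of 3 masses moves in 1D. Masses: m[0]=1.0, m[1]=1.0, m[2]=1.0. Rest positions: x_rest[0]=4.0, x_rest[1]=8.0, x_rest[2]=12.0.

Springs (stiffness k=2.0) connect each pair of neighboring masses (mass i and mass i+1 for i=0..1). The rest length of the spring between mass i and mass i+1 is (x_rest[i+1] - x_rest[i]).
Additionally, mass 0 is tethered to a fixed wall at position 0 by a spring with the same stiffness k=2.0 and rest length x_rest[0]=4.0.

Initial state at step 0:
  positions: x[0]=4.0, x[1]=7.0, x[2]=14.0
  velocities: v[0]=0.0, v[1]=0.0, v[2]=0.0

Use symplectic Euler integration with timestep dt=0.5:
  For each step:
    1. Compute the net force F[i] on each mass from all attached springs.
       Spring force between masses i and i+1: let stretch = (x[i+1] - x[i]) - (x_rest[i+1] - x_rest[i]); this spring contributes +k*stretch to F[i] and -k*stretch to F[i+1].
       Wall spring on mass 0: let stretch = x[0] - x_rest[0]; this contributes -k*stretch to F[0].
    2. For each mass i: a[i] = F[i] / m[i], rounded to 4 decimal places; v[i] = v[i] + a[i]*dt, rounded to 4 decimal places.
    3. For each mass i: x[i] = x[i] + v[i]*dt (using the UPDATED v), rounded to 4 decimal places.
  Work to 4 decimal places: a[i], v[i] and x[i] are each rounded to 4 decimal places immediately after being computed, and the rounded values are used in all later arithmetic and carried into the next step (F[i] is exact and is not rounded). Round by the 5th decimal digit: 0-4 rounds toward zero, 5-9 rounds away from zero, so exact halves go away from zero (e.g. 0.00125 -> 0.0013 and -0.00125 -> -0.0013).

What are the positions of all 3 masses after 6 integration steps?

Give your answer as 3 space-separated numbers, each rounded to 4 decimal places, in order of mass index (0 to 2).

Step 0: x=[4.0000 7.0000 14.0000] v=[0.0000 0.0000 0.0000]
Step 1: x=[3.5000 9.0000 12.5000] v=[-1.0000 4.0000 -3.0000]
Step 2: x=[4.0000 10.0000 11.2500] v=[1.0000 2.0000 -2.5000]
Step 3: x=[5.5000 8.6250 11.3750] v=[3.0000 -2.7500 0.2500]
Step 4: x=[5.8125 7.0625 12.1250] v=[0.6250 -3.1250 1.5000]
Step 5: x=[3.8438 7.4063 12.3438] v=[-3.9375 0.6875 0.4375]
Step 6: x=[1.7344 8.4376 12.0938] v=[-4.2188 2.0625 -0.5000]

Answer: 1.7344 8.4376 12.0938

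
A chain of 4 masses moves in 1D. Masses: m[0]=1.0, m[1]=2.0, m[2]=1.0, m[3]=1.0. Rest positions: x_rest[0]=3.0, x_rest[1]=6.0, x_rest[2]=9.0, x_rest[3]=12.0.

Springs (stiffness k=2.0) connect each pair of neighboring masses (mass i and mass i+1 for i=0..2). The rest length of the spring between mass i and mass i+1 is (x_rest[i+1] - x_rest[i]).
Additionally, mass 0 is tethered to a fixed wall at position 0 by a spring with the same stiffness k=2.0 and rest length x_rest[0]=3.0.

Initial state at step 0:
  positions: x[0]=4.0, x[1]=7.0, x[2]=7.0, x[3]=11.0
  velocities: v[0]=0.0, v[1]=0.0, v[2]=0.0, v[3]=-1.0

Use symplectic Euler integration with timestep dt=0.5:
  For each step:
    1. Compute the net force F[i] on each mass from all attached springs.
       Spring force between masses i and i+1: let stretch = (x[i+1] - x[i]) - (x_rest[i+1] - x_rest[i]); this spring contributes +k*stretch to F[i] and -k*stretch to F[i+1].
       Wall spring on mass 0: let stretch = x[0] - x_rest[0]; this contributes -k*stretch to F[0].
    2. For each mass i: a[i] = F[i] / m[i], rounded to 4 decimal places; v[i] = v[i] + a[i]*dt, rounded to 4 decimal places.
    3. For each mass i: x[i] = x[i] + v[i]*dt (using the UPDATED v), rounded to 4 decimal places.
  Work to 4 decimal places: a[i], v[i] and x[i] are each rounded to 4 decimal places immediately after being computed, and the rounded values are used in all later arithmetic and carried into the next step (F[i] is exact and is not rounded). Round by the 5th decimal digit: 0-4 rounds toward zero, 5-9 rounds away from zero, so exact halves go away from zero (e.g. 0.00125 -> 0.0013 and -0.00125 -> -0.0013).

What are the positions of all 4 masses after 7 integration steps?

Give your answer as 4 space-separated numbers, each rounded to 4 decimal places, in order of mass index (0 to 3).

Step 0: x=[4.0000 7.0000 7.0000 11.0000] v=[0.0000 0.0000 0.0000 -1.0000]
Step 1: x=[3.5000 6.2500 9.0000 10.0000] v=[-1.0000 -1.5000 4.0000 -2.0000]
Step 2: x=[2.6250 5.5000 10.1250 10.0000] v=[-1.7500 -1.5000 2.2500 0.0000]
Step 3: x=[1.8750 5.1875 8.8750 11.5625] v=[-1.5000 -0.6250 -2.5000 3.1250]
Step 4: x=[1.8438 4.9688 7.1250 13.2813] v=[-0.0625 -0.4375 -3.5000 3.4375]
Step 5: x=[2.4532 4.5079 7.3751 13.4219] v=[1.2187 -0.9219 0.5001 0.2812]
Step 6: x=[2.8633 4.2501 9.2150 12.0391] v=[0.8202 -0.5157 3.6797 -2.7656]
Step 7: x=[2.5352 4.8868 9.9845 10.7443] v=[-0.6563 1.2734 1.5389 -2.5897]

Answer: 2.5352 4.8868 9.9845 10.7443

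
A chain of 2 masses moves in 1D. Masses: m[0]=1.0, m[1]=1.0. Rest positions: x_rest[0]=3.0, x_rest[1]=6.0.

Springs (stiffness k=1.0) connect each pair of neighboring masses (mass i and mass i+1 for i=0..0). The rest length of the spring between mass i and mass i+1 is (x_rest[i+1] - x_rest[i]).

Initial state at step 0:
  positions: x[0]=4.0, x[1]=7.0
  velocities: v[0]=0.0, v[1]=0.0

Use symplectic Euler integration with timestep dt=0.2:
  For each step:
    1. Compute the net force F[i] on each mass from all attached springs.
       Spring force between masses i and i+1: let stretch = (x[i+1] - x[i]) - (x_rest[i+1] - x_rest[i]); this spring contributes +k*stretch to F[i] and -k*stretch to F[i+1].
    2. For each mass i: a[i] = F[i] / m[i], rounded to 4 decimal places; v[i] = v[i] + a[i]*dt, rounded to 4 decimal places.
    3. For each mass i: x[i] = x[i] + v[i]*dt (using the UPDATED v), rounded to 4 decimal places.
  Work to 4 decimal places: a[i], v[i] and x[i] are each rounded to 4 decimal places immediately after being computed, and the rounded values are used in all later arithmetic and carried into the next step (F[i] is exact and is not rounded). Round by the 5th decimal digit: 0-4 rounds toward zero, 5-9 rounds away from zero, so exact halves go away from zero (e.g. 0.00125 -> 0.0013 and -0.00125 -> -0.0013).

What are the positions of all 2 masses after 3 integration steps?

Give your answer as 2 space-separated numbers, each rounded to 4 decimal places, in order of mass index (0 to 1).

Answer: 4.0000 7.0000

Derivation:
Step 0: x=[4.0000 7.0000] v=[0.0000 0.0000]
Step 1: x=[4.0000 7.0000] v=[0.0000 0.0000]
Step 2: x=[4.0000 7.0000] v=[0.0000 0.0000]
Step 3: x=[4.0000 7.0000] v=[0.0000 0.0000]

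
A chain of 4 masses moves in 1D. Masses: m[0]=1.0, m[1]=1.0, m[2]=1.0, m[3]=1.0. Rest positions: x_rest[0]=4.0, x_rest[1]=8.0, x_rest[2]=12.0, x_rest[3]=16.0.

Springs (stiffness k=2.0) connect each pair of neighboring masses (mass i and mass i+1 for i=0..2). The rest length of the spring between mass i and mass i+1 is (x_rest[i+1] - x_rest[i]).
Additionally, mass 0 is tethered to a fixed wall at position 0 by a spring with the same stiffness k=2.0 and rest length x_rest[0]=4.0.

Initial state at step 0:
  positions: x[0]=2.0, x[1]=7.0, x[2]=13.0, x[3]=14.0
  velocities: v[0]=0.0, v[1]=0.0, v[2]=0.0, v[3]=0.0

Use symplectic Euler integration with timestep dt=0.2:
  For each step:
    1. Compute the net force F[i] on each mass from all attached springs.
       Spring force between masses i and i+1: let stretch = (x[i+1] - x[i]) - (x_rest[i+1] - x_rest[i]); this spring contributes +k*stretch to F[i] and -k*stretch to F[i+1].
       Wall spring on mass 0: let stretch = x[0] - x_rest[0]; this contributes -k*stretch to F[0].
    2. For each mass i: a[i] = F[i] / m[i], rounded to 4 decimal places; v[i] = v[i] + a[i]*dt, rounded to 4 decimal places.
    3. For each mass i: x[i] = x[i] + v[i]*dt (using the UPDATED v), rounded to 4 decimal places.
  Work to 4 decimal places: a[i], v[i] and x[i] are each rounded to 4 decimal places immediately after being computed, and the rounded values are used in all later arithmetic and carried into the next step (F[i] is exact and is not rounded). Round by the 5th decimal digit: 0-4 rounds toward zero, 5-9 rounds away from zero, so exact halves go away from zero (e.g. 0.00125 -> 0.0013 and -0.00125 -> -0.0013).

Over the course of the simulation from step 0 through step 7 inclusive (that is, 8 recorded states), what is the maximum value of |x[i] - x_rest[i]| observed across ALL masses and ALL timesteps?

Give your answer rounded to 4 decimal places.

Answer: 2.6419

Derivation:
Step 0: x=[2.0000 7.0000 13.0000 14.0000] v=[0.0000 0.0000 0.0000 0.0000]
Step 1: x=[2.2400 7.0800 12.6000 14.2400] v=[1.2000 0.4000 -2.0000 1.2000]
Step 2: x=[2.6880 7.2144 11.8896 14.6688] v=[2.2400 0.6720 -3.5520 2.1440]
Step 3: x=[3.2831 7.3607 11.0275 15.1953] v=[2.9754 0.7315 -4.3104 2.6323]
Step 4: x=[3.9417 7.4741 10.2055 15.7083] v=[3.2932 0.5672 -4.1100 2.5652]
Step 5: x=[4.5676 7.5235 9.6052 16.1011] v=[3.1295 0.2468 -3.0014 1.9641]
Step 6: x=[5.0646 7.5029 9.3581 16.2942] v=[2.4848 -0.1029 -1.2357 0.9657]
Step 7: x=[5.3515 7.4357 9.5174 16.2525] v=[1.4343 -0.3361 0.7967 -0.2087]
Max displacement = 2.6419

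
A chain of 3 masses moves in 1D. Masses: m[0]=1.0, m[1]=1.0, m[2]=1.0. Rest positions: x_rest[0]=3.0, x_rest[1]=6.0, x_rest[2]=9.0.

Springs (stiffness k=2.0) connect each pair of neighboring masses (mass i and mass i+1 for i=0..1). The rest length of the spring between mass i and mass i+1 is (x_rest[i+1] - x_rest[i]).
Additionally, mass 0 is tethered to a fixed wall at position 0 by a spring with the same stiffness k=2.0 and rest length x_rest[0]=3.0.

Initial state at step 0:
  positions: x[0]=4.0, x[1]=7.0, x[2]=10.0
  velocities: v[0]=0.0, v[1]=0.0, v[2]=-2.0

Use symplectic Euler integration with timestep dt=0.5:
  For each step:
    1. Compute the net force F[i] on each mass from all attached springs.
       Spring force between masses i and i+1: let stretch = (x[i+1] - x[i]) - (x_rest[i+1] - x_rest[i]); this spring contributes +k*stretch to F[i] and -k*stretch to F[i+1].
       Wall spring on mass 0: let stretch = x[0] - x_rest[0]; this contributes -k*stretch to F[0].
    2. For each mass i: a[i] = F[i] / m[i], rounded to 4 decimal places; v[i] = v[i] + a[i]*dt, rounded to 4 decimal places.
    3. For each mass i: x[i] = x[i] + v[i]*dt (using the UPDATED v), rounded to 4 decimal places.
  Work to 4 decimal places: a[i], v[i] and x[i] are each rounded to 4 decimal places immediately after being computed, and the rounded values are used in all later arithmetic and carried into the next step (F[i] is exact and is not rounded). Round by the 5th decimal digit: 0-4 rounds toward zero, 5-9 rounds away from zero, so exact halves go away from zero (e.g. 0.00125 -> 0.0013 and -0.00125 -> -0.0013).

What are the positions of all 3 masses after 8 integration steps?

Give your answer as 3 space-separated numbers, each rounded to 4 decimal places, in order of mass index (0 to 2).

Step 0: x=[4.0000 7.0000 10.0000] v=[0.0000 0.0000 -2.0000]
Step 1: x=[3.5000 7.0000 9.0000] v=[-1.0000 0.0000 -2.0000]
Step 2: x=[3.0000 6.2500 8.5000] v=[-1.0000 -1.5000 -1.0000]
Step 3: x=[2.6250 5.0000 8.3750] v=[-0.7500 -2.5000 -0.2500]
Step 4: x=[2.1250 4.2500 8.0625] v=[-1.0000 -1.5000 -0.6250]
Step 5: x=[1.6250 4.3438 7.3438] v=[-1.0000 0.1875 -1.4375]
Step 6: x=[1.6719 4.5782 6.6251] v=[0.0938 0.4687 -1.4375]
Step 7: x=[2.3360 4.3829 6.3829] v=[1.3282 -0.3907 -0.4844]
Step 8: x=[2.8556 4.1641 6.6407] v=[1.0391 -0.4376 0.5156]

Answer: 2.8556 4.1641 6.6407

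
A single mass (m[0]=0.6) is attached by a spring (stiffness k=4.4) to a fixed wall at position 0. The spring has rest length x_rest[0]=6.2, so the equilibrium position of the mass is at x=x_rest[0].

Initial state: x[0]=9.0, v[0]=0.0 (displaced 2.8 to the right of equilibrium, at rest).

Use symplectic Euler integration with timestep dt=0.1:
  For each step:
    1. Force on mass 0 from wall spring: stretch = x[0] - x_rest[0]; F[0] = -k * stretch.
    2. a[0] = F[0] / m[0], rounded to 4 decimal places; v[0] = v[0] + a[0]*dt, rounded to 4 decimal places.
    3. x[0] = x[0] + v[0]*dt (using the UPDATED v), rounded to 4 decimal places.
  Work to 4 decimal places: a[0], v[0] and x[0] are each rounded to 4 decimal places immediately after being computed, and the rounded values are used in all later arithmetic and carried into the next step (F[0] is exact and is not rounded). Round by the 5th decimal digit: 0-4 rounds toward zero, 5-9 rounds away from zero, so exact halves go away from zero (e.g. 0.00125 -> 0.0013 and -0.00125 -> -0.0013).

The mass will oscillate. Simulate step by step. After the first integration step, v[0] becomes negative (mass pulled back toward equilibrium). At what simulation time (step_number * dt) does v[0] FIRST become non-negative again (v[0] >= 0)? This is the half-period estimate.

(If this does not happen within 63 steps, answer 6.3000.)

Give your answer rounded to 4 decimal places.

Step 0: x=[9.0000] v=[0.0000]
Step 1: x=[8.7947] v=[-2.0533]
Step 2: x=[8.3991] v=[-3.9561]
Step 3: x=[7.8422] v=[-5.5688]
Step 4: x=[7.1649] v=[-6.7731]
Step 5: x=[6.4168] v=[-7.4807]
Step 6: x=[5.6528] v=[-7.6397]
Step 7: x=[4.9290] v=[-7.2384]
Step 8: x=[4.2984] v=[-6.3063]
Step 9: x=[3.8072] v=[-4.9118]
Step 10: x=[3.4915] v=[-3.1571]
Step 11: x=[3.3744] v=[-1.1709]
Step 12: x=[3.4645] v=[0.9012]
First v>=0 after going negative at step 12, time=1.2000

Answer: 1.2000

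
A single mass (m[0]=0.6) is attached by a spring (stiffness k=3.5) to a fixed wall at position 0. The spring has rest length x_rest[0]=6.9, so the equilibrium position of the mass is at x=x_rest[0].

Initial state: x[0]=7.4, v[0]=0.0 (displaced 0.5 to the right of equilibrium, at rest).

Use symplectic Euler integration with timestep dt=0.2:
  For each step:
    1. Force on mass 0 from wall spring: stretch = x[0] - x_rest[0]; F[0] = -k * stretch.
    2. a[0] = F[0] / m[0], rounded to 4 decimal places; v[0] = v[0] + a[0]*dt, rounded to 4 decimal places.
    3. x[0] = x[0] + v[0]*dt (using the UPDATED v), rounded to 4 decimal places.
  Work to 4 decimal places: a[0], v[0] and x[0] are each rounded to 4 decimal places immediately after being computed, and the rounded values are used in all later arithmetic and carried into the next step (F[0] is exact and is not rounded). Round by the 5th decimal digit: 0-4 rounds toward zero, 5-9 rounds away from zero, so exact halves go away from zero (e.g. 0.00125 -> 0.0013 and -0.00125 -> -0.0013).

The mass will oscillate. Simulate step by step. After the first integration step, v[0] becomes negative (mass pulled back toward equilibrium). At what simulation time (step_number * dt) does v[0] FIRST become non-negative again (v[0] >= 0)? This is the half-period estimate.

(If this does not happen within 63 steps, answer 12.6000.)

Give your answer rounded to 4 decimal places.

Answer: 1.4000

Derivation:
Step 0: x=[7.4000] v=[0.0000]
Step 1: x=[7.2833] v=[-0.5833]
Step 2: x=[7.0772] v=[-1.0305]
Step 3: x=[6.8298] v=[-1.2372]
Step 4: x=[6.5987] v=[-1.1553]
Step 5: x=[6.4379] v=[-0.8038]
Step 6: x=[6.3850] v=[-0.2647]
Step 7: x=[6.4522] v=[0.3361]
First v>=0 after going negative at step 7, time=1.4000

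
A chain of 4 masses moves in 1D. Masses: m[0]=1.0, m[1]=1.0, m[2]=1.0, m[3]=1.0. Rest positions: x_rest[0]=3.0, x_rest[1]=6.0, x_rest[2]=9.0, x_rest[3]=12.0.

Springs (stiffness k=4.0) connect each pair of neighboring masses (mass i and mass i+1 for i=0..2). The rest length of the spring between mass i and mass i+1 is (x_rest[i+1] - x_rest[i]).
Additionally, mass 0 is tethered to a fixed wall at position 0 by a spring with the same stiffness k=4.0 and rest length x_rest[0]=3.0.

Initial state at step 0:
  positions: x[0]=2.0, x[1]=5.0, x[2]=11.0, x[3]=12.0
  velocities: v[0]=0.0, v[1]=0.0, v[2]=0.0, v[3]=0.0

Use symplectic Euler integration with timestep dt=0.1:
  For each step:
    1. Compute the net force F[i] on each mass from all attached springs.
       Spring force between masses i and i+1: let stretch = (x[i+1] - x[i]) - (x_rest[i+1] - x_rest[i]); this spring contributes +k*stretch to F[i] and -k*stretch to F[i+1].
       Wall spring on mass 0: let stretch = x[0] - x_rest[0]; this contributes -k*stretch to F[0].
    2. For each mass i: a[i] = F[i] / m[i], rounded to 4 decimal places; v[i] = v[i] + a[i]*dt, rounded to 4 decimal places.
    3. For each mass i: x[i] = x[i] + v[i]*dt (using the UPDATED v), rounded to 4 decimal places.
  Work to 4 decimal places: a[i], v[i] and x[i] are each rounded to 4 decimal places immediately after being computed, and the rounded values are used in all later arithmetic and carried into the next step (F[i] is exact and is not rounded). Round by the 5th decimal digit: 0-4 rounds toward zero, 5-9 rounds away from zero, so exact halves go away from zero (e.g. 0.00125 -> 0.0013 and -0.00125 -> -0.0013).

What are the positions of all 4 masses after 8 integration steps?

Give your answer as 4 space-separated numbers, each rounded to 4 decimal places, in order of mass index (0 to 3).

Step 0: x=[2.0000 5.0000 11.0000 12.0000] v=[0.0000 0.0000 0.0000 0.0000]
Step 1: x=[2.0400 5.1200 10.8000 12.0800] v=[0.4000 1.2000 -2.0000 0.8000]
Step 2: x=[2.1216 5.3440 10.4240 12.2288] v=[0.8160 2.2400 -3.7600 1.4880]
Step 3: x=[2.2472 5.6423 9.9170 12.4254] v=[1.2563 2.9830 -5.0701 1.9661]
Step 4: x=[2.4188 5.9758 9.3393 12.6417] v=[1.7155 3.3348 -5.7766 2.1627]
Step 5: x=[2.6359 6.3015 8.7592 12.8459] v=[2.1708 3.2574 -5.8010 2.0417]
Step 6: x=[2.8942 6.5789 8.2443 13.0066] v=[2.5827 2.7742 -5.1494 1.6070]
Step 7: x=[3.1841 6.7756 7.8532 13.0968] v=[2.8989 1.9665 -3.9106 0.9021]
Step 8: x=[3.4903 6.8717 7.6288 13.0973] v=[3.0619 0.9609 -2.2442 0.0047]

Answer: 3.4903 6.8717 7.6288 13.0973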